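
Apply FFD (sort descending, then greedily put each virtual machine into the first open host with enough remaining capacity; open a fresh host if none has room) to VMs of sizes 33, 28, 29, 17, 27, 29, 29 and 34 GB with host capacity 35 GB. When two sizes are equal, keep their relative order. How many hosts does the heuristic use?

Sorted descending: 34, 33, 29, 29, 29, 28, 27, 17.
  34 → host 1 (new)  [load 34/35]
  33 → host 2 (new)  [load 33/35]
  29 → host 3 (new)  [load 29/35]
  29 → host 4 (new)  [load 29/35]
  29 → host 5 (new)  [load 29/35]
  28 → host 6 (new)  [load 28/35]
  27 → host 7 (new)  [load 27/35]
  17 → host 8 (new)  [load 17/35]
8 hosts opened.

8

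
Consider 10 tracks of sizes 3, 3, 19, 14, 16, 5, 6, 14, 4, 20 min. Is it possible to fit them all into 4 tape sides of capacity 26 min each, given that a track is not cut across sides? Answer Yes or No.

No

Total = 104 min; ⌈104/26⌉ = 4.
5 tracks each exceed half the capacity and cannot share a side, forcing at least 5 tape sides.
At least 5 tape sides are required, but only 4 are allowed.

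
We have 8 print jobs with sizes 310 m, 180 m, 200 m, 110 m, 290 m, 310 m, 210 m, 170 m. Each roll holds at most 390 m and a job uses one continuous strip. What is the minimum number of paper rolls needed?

Total = 310 + 310 + 290 + 210 + 200 + 180 + 170 + 110 = 1780 m.
Lower bound: ⌈1780/390⌉ = 5 paper rolls.
A packing using 6 paper rolls:
  roll 1: 310 = 310
  roll 2: 310 = 310
  roll 3: 290 = 290
  roll 4: 210 + 180 = 390
  roll 5: 200 + 170 = 370
  roll 6: 110 = 110
No arrangement into 5 paper rolls stays within capacity, so 6 is optimal.

6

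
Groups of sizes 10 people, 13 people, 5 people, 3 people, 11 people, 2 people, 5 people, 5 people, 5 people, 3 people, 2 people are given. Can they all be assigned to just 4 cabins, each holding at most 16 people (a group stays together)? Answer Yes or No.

No

Total = 64 people; ⌈64/16⌉ = 4.
The bound of 4 does not rule out 4, but exhaustive search shows no assignment into 4 cabins of capacity 16 people exists — the minimum is 5.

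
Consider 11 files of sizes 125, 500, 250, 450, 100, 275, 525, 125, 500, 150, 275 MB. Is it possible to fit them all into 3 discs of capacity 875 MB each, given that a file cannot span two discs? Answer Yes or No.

Total = 3275 MB; ⌈3275/875⌉ = 4.
At least 4 discs are required, but only 3 are allowed.

No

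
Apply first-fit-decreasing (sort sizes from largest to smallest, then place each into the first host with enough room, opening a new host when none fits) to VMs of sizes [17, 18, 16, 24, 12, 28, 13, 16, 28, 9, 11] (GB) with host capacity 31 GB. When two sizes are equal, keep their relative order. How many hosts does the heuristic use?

7

Sorted descending: 28, 28, 24, 18, 17, 16, 16, 13, 12, 11, 9.
  28 → host 1 (new)  [load 28/31]
  28 → host 2 (new)  [load 28/31]
  24 → host 3 (new)  [load 24/31]
  18 → host 4 (new)  [load 18/31]
  17 → host 5 (new)  [load 17/31]
  16 → host 6 (new)  [load 16/31]
  16 → host 7 (new)  [load 16/31]
  13 → host 4  [load 31/31]
  12 → host 5  [load 29/31]
  11 → host 6  [load 27/31]
  9 → host 7  [load 25/31]
7 hosts opened.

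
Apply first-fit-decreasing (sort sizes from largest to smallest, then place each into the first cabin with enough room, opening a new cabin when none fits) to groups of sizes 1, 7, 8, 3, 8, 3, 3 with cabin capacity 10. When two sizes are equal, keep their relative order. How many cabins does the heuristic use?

Sorted descending: 8, 8, 7, 3, 3, 3, 1.
  8 → cabin 1 (new)  [load 8/10]
  8 → cabin 2 (new)  [load 8/10]
  7 → cabin 3 (new)  [load 7/10]
  3 → cabin 3  [load 10/10]
  3 → cabin 4 (new)  [load 3/10]
  3 → cabin 4  [load 6/10]
  1 → cabin 1  [load 9/10]
4 cabins opened.

4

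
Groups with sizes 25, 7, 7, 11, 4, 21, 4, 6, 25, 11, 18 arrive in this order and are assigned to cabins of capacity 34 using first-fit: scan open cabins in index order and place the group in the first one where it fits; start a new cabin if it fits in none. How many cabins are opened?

5

  25 → cabin 1 (new)  [load 25/34]
  7 → cabin 1  [load 32/34]
  7 → cabin 2 (new)  [load 7/34]
  11 → cabin 2  [load 18/34]
  4 → cabin 2  [load 22/34]
  21 → cabin 3 (new)  [load 21/34]
  4 → cabin 2  [load 26/34]
  6 → cabin 2  [load 32/34]
  25 → cabin 4 (new)  [load 25/34]
  11 → cabin 3  [load 32/34]
  18 → cabin 5 (new)  [load 18/34]
5 cabins opened.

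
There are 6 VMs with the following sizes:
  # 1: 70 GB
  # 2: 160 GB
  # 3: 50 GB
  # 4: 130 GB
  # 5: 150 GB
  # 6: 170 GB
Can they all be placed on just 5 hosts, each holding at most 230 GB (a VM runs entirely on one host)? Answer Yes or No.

A valid assignment using 4 hosts:
  host 1: 170 + 50 = 220
  host 2: 160 + 70 = 230
  host 3: 150 = 150
  host 4: 130 = 130
That uses only 4 ≤ 5, so 5 hosts are enough.

Yes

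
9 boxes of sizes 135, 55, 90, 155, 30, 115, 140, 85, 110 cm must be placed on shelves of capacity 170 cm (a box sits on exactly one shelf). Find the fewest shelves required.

7

Total = 155 + 140 + 135 + 115 + 110 + 90 + 85 + 55 + 30 = 915 cm.
Lower bound: ⌈915/170⌉ = 6 shelves.
A packing using 7 shelves:
  shelf 1: 155 = 155
  shelf 2: 140 + 30 = 170
  shelf 3: 135 = 135
  shelf 4: 115 + 55 = 170
  shelf 5: 110 = 110
  shelf 6: 90 = 90
  shelf 7: 85 = 85
No arrangement into 6 shelves stays within capacity, so 7 is optimal.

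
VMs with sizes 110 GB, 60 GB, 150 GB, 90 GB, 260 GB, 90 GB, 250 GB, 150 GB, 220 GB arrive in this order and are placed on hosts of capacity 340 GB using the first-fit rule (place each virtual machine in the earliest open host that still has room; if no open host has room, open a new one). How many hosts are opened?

5

  110 → host 1 (new)  [load 110/340]
  60 → host 1  [load 170/340]
  150 → host 1  [load 320/340]
  90 → host 2 (new)  [load 90/340]
  260 → host 3 (new)  [load 260/340]
  90 → host 2  [load 180/340]
  250 → host 4 (new)  [load 250/340]
  150 → host 2  [load 330/340]
  220 → host 5 (new)  [load 220/340]
5 hosts opened.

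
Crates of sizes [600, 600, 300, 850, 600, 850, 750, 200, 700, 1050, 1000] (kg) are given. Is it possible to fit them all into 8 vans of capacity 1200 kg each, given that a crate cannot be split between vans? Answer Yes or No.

Yes

A valid assignment using 8 vans:
  van 1: 1050 = 1050
  van 2: 1000 + 200 = 1200
  van 3: 850 + 300 = 1150
  van 4: 850 = 850
  van 5: 750 = 750
  van 6: 700 = 700
  van 7: 600 + 600 = 1200
  van 8: 600 = 600
Every load is within 1200 kg, so 8 vans suffice.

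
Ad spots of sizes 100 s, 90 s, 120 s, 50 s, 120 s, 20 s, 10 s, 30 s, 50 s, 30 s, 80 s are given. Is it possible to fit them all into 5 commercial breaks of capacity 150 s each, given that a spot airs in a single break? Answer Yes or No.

A valid assignment using 5 commercial breaks:
  break 1: 120 + 30 = 150
  break 2: 120 + 30 = 150
  break 3: 100 + 50 = 150
  break 4: 90 + 50 + 10 = 150
  break 5: 80 + 20 = 100
Every load is within 150 s, so 5 commercial breaks suffice.

Yes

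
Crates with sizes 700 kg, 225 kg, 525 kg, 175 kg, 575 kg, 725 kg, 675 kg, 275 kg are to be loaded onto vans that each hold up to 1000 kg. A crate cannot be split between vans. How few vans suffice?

5

Total = 725 + 700 + 675 + 575 + 525 + 275 + 225 + 175 = 3875 kg.
Lower bound: ⌈3875/1000⌉ = 4 vans.
Also, 5 crates each exceed 500 kg, and no two of those can share a van, so at least 5 vans are needed.
A packing using 5 vans:
  van 1: 725 + 275 = 1000
  van 2: 700 + 225 = 925
  van 3: 675 + 175 = 850
  van 4: 575 = 575
  van 5: 525 = 525
This matches the lower bound, so 5 is optimal.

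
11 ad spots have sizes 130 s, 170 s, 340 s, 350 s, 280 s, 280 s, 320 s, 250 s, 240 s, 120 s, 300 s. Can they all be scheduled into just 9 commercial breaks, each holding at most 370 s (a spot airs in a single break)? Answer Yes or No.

A valid assignment using 9 commercial breaks:
  break 1: 350 = 350
  break 2: 340 = 340
  break 3: 320 = 320
  break 4: 300 = 300
  break 5: 280 = 280
  break 6: 280 = 280
  break 7: 250 + 120 = 370
  break 8: 240 + 130 = 370
  break 9: 170 = 170
Every load is within 370 s, so 9 commercial breaks suffice.

Yes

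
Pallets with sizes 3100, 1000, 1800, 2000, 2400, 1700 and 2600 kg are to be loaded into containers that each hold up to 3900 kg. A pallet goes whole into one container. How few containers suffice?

Total = 3100 + 2600 + 2400 + 2000 + 1800 + 1700 + 1000 = 14600 kg.
Lower bound: ⌈14600/3900⌉ = 4 containers.
A packing using 5 containers:
  container 1: 3100 = 3100
  container 2: 2600 + 1000 = 3600
  container 3: 2400 = 2400
  container 4: 2000 + 1800 = 3800
  container 5: 1700 = 1700
No arrangement into 4 containers stays within capacity, so 5 is optimal.

5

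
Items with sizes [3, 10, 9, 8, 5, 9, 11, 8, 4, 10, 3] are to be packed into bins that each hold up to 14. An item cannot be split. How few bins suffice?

Total = 11 + 10 + 10 + 9 + 9 + 8 + 8 + 5 + 4 + 3 + 3 = 80.
Lower bound: ⌈80/14⌉ = 6 bins.
Also, 7 items each exceed 7, and no two of those can share a bin, so at least 7 bins are needed.
A packing using 7 bins:
  bin 1: 11 + 3 = 14
  bin 2: 10 + 4 = 14
  bin 3: 10 + 3 = 13
  bin 4: 9 + 5 = 14
  bin 5: 9 = 9
  bin 6: 8 = 8
  bin 7: 8 = 8
This matches the lower bound, so 7 is optimal.

7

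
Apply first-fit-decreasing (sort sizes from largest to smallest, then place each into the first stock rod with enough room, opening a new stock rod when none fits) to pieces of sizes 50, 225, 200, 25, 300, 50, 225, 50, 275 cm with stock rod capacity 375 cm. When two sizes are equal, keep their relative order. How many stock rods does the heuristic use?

5

Sorted descending: 300, 275, 225, 225, 200, 50, 50, 50, 25.
  300 → stock rod 1 (new)  [load 300/375]
  275 → stock rod 2 (new)  [load 275/375]
  225 → stock rod 3 (new)  [load 225/375]
  225 → stock rod 4 (new)  [load 225/375]
  200 → stock rod 5 (new)  [load 200/375]
  50 → stock rod 1  [load 350/375]
  50 → stock rod 2  [load 325/375]
  50 → stock rod 2  [load 375/375]
  25 → stock rod 1  [load 375/375]
5 stock rods opened.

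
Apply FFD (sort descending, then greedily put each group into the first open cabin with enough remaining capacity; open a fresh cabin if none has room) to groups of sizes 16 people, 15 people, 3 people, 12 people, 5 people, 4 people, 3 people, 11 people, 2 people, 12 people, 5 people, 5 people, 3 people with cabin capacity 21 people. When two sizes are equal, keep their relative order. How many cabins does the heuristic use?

5

Sorted descending: 16, 15, 12, 12, 11, 5, 5, 5, 4, 3, 3, 3, 2.
  16 → cabin 1 (new)  [load 16/21]
  15 → cabin 2 (new)  [load 15/21]
  12 → cabin 3 (new)  [load 12/21]
  12 → cabin 4 (new)  [load 12/21]
  11 → cabin 5 (new)  [load 11/21]
  5 → cabin 1  [load 21/21]
  5 → cabin 2  [load 20/21]
  5 → cabin 3  [load 17/21]
  4 → cabin 3  [load 21/21]
  3 → cabin 4  [load 15/21]
  3 → cabin 4  [load 18/21]
  3 → cabin 4  [load 21/21]
  2 → cabin 5  [load 13/21]
5 cabins opened.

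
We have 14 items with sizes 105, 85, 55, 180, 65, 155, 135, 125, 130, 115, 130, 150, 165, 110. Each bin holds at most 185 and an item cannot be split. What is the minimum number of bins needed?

Total = 180 + 165 + 155 + 150 + 135 + 130 + 130 + 125 + 115 + 110 + 105 + 85 + 65 + 55 = 1705.
Lower bound: ⌈1705/185⌉ = 10 bins.
Also, 11 items each exceed 185/2, and no two of those can share a bin, so at least 11 bins are needed.
A packing using 12 bins:
  bin 1: 180 = 180
  bin 2: 165 = 165
  bin 3: 155 = 155
  bin 4: 150 = 150
  bin 5: 135 = 135
  bin 6: 130 + 55 = 185
  bin 7: 130 = 130
  bin 8: 125 = 125
  bin 9: 115 + 65 = 180
  bin 10: 110 = 110
  bin 11: 105 = 105
  bin 12: 85 = 85
No arrangement into 11 bins stays within capacity, so 12 is optimal.

12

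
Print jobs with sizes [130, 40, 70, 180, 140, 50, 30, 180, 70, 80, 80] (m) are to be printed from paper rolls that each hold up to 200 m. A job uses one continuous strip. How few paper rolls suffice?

Total = 180 + 180 + 140 + 130 + 80 + 80 + 70 + 70 + 50 + 40 + 30 = 1050 m.
Lower bound: ⌈1050/200⌉ = 6 paper rolls.
A packing using 6 paper rolls:
  roll 1: 180 = 180
  roll 2: 180 = 180
  roll 3: 140 + 50 = 190
  roll 4: 130 + 70 = 200
  roll 5: 80 + 80 + 40 = 200
  roll 6: 70 + 30 = 100
This matches the lower bound, so 6 is optimal.

6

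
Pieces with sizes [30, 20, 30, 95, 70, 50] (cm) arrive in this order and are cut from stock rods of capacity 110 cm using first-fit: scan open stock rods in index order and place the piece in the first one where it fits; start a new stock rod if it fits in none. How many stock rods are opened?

4

  30 → stock rod 1 (new)  [load 30/110]
  20 → stock rod 1  [load 50/110]
  30 → stock rod 1  [load 80/110]
  95 → stock rod 2 (new)  [load 95/110]
  70 → stock rod 3 (new)  [load 70/110]
  50 → stock rod 4 (new)  [load 50/110]
4 stock rods opened.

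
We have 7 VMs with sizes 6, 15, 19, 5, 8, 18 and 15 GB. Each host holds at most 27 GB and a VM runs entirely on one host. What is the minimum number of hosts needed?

4

Total = 19 + 18 + 15 + 15 + 8 + 6 + 5 = 86 GB.
Lower bound: ⌈86/27⌉ = 4 hosts.
A packing using 4 hosts:
  host 1: 19 + 8 = 27
  host 2: 18 + 6 = 24
  host 3: 15 + 5 = 20
  host 4: 15 = 15
This matches the lower bound, so 4 is optimal.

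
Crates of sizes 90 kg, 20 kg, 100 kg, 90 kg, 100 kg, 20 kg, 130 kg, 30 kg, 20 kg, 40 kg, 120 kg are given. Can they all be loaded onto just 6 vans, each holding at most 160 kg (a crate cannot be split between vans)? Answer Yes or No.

Yes

A valid assignment using 6 vans:
  van 1: 130 + 30 = 160
  van 2: 120 + 40 = 160
  van 3: 100 + 20 + 20 + 20 = 160
  van 4: 100 = 100
  van 5: 90 = 90
  van 6: 90 = 90
Every load is within 160 kg, so 6 vans suffice.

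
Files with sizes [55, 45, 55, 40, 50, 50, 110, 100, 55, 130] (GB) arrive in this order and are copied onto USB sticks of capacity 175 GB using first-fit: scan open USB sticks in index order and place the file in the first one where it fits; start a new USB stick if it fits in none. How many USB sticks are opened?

  55 → USB stick 1 (new)  [load 55/175]
  45 → USB stick 1  [load 100/175]
  55 → USB stick 1  [load 155/175]
  40 → USB stick 2 (new)  [load 40/175]
  50 → USB stick 2  [load 90/175]
  50 → USB stick 2  [load 140/175]
  110 → USB stick 3 (new)  [load 110/175]
  100 → USB stick 4 (new)  [load 100/175]
  55 → USB stick 3  [load 165/175]
  130 → USB stick 5 (new)  [load 130/175]
5 USB sticks opened.

5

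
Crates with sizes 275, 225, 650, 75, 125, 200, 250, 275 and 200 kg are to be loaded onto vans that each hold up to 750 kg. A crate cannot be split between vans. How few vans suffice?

Total = 650 + 275 + 275 + 250 + 225 + 200 + 200 + 125 + 75 = 2275 kg.
Lower bound: ⌈2275/750⌉ = 4 vans.
A packing using 4 vans:
  van 1: 650 + 75 = 725
  van 2: 275 + 275 + 200 = 750
  van 3: 250 + 225 + 200 = 675
  van 4: 125 = 125
This matches the lower bound, so 4 is optimal.

4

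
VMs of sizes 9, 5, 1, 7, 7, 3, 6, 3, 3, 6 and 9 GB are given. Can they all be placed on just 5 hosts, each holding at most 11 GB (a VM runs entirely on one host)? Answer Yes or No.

Total = 59 GB; ⌈59/11⌉ = 6.
At least 6 hosts are required, but only 5 are allowed.

No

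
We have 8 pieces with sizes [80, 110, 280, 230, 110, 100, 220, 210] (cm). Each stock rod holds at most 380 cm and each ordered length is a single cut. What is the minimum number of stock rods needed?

4

Total = 280 + 230 + 220 + 210 + 110 + 110 + 100 + 80 = 1340 cm.
Lower bound: ⌈1340/380⌉ = 4 stock rods.
A packing using 4 stock rods:
  stock rod 1: 280 + 100 = 380
  stock rod 2: 230 + 110 = 340
  stock rod 3: 220 + 110 = 330
  stock rod 4: 210 + 80 = 290
This matches the lower bound, so 4 is optimal.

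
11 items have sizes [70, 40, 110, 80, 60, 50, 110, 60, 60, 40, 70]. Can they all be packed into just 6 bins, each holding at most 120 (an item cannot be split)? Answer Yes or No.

No

Total = 750; ⌈750/120⌉ = 7.
At least 7 bins are required, but only 6 are allowed.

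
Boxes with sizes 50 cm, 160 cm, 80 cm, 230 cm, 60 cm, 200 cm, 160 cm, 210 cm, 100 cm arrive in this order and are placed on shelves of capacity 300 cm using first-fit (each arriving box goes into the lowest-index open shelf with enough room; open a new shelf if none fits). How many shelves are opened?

  50 → shelf 1 (new)  [load 50/300]
  160 → shelf 1  [load 210/300]
  80 → shelf 1  [load 290/300]
  230 → shelf 2 (new)  [load 230/300]
  60 → shelf 2  [load 290/300]
  200 → shelf 3 (new)  [load 200/300]
  160 → shelf 4 (new)  [load 160/300]
  210 → shelf 5 (new)  [load 210/300]
  100 → shelf 3  [load 300/300]
5 shelves opened.

5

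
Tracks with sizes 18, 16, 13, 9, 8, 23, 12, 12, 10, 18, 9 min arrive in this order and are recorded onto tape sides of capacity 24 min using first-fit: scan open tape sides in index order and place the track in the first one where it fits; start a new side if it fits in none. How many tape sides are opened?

7

  18 → side 1 (new)  [load 18/24]
  16 → side 2 (new)  [load 16/24]
  13 → side 3 (new)  [load 13/24]
  9 → side 3  [load 22/24]
  8 → side 2  [load 24/24]
  23 → side 4 (new)  [load 23/24]
  12 → side 5 (new)  [load 12/24]
  12 → side 5  [load 24/24]
  10 → side 6 (new)  [load 10/24]
  18 → side 7 (new)  [load 18/24]
  9 → side 6  [load 19/24]
7 tape sides opened.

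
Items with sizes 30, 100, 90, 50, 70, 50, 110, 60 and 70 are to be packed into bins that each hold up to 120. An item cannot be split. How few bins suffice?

Total = 110 + 100 + 90 + 70 + 70 + 60 + 50 + 50 + 30 = 630.
Lower bound: ⌈630/120⌉ = 6 bins.
A packing using 6 bins:
  bin 1: 110 = 110
  bin 2: 100 = 100
  bin 3: 90 + 30 = 120
  bin 4: 70 + 50 = 120
  bin 5: 70 + 50 = 120
  bin 6: 60 = 60
This matches the lower bound, so 6 is optimal.

6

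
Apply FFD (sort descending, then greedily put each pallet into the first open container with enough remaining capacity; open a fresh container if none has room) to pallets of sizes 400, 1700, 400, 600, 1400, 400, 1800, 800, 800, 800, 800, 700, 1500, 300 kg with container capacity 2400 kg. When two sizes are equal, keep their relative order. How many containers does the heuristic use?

6

Sorted descending: 1800, 1700, 1500, 1400, 800, 800, 800, 800, 700, 600, 400, 400, 400, 300.
  1800 → container 1 (new)  [load 1800/2400]
  1700 → container 2 (new)  [load 1700/2400]
  1500 → container 3 (new)  [load 1500/2400]
  1400 → container 4 (new)  [load 1400/2400]
  800 → container 3  [load 2300/2400]
  800 → container 4  [load 2200/2400]
  800 → container 5 (new)  [load 800/2400]
  800 → container 5  [load 1600/2400]
  700 → container 2  [load 2400/2400]
  600 → container 1  [load 2400/2400]
  400 → container 5  [load 2000/2400]
  400 → container 5  [load 2400/2400]
  400 → container 6 (new)  [load 400/2400]
  300 → container 6  [load 700/2400]
6 containers opened.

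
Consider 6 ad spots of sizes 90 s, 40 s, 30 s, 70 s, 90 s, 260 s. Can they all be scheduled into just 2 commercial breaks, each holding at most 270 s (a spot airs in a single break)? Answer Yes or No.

No

Total = 580 s; ⌈580/270⌉ = 3.
At least 3 commercial breaks are required, but only 2 are allowed.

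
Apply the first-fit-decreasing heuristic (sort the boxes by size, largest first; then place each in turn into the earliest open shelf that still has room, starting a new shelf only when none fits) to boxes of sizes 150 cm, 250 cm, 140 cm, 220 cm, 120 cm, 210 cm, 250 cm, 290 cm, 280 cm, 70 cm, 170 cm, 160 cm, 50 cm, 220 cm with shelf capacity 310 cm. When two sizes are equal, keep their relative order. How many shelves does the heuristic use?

10

Sorted descending: 290, 280, 250, 250, 220, 220, 210, 170, 160, 150, 140, 120, 70, 50.
  290 → shelf 1 (new)  [load 290/310]
  280 → shelf 2 (new)  [load 280/310]
  250 → shelf 3 (new)  [load 250/310]
  250 → shelf 4 (new)  [load 250/310]
  220 → shelf 5 (new)  [load 220/310]
  220 → shelf 6 (new)  [load 220/310]
  210 → shelf 7 (new)  [load 210/310]
  170 → shelf 8 (new)  [load 170/310]
  160 → shelf 9 (new)  [load 160/310]
  150 → shelf 9  [load 310/310]
  140 → shelf 8  [load 310/310]
  120 → shelf 10 (new)  [load 120/310]
  70 → shelf 5  [load 290/310]
  50 → shelf 3  [load 300/310]
10 shelves opened.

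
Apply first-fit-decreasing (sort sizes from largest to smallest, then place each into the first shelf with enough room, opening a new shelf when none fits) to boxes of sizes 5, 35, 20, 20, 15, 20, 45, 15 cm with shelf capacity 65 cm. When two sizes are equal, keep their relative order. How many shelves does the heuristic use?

Sorted descending: 45, 35, 20, 20, 20, 15, 15, 5.
  45 → shelf 1 (new)  [load 45/65]
  35 → shelf 2 (new)  [load 35/65]
  20 → shelf 1  [load 65/65]
  20 → shelf 2  [load 55/65]
  20 → shelf 3 (new)  [load 20/65]
  15 → shelf 3  [load 35/65]
  15 → shelf 3  [load 50/65]
  5 → shelf 2  [load 60/65]
3 shelves opened.

3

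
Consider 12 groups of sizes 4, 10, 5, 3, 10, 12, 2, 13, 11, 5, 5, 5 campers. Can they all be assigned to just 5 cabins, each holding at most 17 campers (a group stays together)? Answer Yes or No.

Total = 85 campers; ⌈85/17⌉ = 5.
The bound of 5 does not rule out 5, but exhaustive search shows no assignment into 5 cabins of capacity 17 campers exists — the minimum is 6.

No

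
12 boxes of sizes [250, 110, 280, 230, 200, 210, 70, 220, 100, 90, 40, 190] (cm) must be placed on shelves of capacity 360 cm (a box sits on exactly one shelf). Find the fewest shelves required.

7

Total = 280 + 250 + 230 + 220 + 210 + 200 + 190 + 110 + 100 + 90 + 70 + 40 = 1990 cm.
Lower bound: ⌈1990/360⌉ = 6 shelves.
Also, 7 boxes each exceed 180 cm, and no two of those can share a shelf, so at least 7 shelves are needed.
A packing using 7 shelves:
  shelf 1: 280 + 70 = 350
  shelf 2: 250 + 110 = 360
  shelf 3: 230 + 100 = 330
  shelf 4: 220 + 90 + 40 = 350
  shelf 5: 210 = 210
  shelf 6: 200 = 200
  shelf 7: 190 = 190
This matches the lower bound, so 7 is optimal.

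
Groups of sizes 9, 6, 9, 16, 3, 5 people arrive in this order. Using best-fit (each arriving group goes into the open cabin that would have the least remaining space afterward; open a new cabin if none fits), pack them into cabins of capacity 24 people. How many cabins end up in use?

  9 → cabin 1 (new)  [load 9/24]
  6 → cabin 1  [load 15/24]
  9 → cabin 1  [load 24/24]
  16 → cabin 2 (new)  [load 16/24]
  3 → cabin 2  [load 19/24]
  5 → cabin 2  [load 24/24]
2 cabins opened.

2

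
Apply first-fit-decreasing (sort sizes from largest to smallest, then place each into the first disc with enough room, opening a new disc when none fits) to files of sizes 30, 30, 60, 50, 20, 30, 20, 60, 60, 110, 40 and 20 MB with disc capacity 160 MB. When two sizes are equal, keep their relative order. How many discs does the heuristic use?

4

Sorted descending: 110, 60, 60, 60, 50, 40, 30, 30, 30, 20, 20, 20.
  110 → disc 1 (new)  [load 110/160]
  60 → disc 2 (new)  [load 60/160]
  60 → disc 2  [load 120/160]
  60 → disc 3 (new)  [load 60/160]
  50 → disc 1  [load 160/160]
  40 → disc 2  [load 160/160]
  30 → disc 3  [load 90/160]
  30 → disc 3  [load 120/160]
  30 → disc 3  [load 150/160]
  20 → disc 4 (new)  [load 20/160]
  20 → disc 4  [load 40/160]
  20 → disc 4  [load 60/160]
4 discs opened.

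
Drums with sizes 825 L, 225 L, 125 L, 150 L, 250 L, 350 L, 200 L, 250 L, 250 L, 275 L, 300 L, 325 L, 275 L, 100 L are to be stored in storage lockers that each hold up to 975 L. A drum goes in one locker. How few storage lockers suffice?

Total = 825 + 350 + 325 + 300 + 275 + 275 + 250 + 250 + 250 + 225 + 200 + 150 + 125 + 100 = 3900 L.
Lower bound: ⌈3900/975⌉ = 4 storage lockers.
A packing using 4 storage lockers:
  locker 1: 825 + 150 = 975
  locker 2: 350 + 325 + 300 = 975
  locker 3: 275 + 275 + 225 + 200 = 975
  locker 4: 250 + 250 + 250 + 125 + 100 = 975
This matches the lower bound, so 4 is optimal.

4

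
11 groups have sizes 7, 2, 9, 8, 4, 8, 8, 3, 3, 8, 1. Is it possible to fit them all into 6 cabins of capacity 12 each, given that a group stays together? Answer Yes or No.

A valid assignment using 6 cabins:
  cabin 1: 9 + 3 = 12
  cabin 2: 8 + 4 = 12
  cabin 3: 8 + 3 + 1 = 12
  cabin 4: 8 + 2 = 10
  cabin 5: 8 = 8
  cabin 6: 7 = 7
Every load is within 12, so 6 cabins suffice.

Yes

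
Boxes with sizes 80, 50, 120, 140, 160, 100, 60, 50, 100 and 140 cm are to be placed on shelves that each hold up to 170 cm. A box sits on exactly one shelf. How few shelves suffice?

Total = 160 + 140 + 140 + 120 + 100 + 100 + 80 + 60 + 50 + 50 = 1000 cm.
Lower bound: ⌈1000/170⌉ = 6 shelves.
A packing using 7 shelves:
  shelf 1: 160 = 160
  shelf 2: 140 = 140
  shelf 3: 140 = 140
  shelf 4: 120 + 50 = 170
  shelf 5: 100 + 60 = 160
  shelf 6: 100 + 50 = 150
  shelf 7: 80 = 80
No arrangement into 6 shelves stays within capacity, so 7 is optimal.

7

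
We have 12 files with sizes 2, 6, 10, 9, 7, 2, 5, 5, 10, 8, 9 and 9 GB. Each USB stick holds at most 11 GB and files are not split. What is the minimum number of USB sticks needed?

Total = 10 + 10 + 9 + 9 + 9 + 8 + 7 + 6 + 5 + 5 + 2 + 2 = 82 GB.
Lower bound: ⌈82/11⌉ = 8 USB sticks.
A packing using 9 USB sticks:
  USB stick 1: 10 = 10
  USB stick 2: 10 = 10
  USB stick 3: 9 + 2 = 11
  USB stick 4: 9 + 2 = 11
  USB stick 5: 9 = 9
  USB stick 6: 8 = 8
  USB stick 7: 7 = 7
  USB stick 8: 6 + 5 = 11
  USB stick 9: 5 = 5
No arrangement into 8 USB sticks stays within capacity, so 9 is optimal.

9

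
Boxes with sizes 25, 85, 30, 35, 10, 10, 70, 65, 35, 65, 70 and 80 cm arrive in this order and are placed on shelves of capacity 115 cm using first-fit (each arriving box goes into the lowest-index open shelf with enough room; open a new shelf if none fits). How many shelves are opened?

7

  25 → shelf 1 (new)  [load 25/115]
  85 → shelf 1  [load 110/115]
  30 → shelf 2 (new)  [load 30/115]
  35 → shelf 2  [load 65/115]
  10 → shelf 2  [load 75/115]
  10 → shelf 2  [load 85/115]
  70 → shelf 3 (new)  [load 70/115]
  65 → shelf 4 (new)  [load 65/115]
  35 → shelf 3  [load 105/115]
  65 → shelf 5 (new)  [load 65/115]
  70 → shelf 6 (new)  [load 70/115]
  80 → shelf 7 (new)  [load 80/115]
7 shelves opened.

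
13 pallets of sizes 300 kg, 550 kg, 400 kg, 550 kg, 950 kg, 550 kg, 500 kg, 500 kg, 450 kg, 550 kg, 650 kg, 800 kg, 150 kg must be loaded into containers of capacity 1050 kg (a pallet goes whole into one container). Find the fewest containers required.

Total = 950 + 800 + 650 + 550 + 550 + 550 + 550 + 500 + 500 + 450 + 400 + 300 + 150 = 6900 kg.
Lower bound: ⌈6900/1050⌉ = 7 containers.
A packing using 7 containers:
  container 1: 950 = 950
  container 2: 800 + 150 = 950
  container 3: 650 + 400 = 1050
  container 4: 550 + 500 = 1050
  container 5: 550 + 500 = 1050
  container 6: 550 + 450 = 1000
  container 7: 550 + 300 = 850
This matches the lower bound, so 7 is optimal.

7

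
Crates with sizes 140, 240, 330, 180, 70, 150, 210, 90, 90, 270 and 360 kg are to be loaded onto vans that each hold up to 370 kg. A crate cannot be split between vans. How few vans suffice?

Total = 360 + 330 + 270 + 240 + 210 + 180 + 150 + 140 + 90 + 90 + 70 = 2130 kg.
Lower bound: ⌈2130/370⌉ = 6 vans.
A packing using 7 vans:
  van 1: 360 = 360
  van 2: 330 = 330
  van 3: 270 + 90 = 360
  van 4: 240 + 90 = 330
  van 5: 210 + 150 = 360
  van 6: 180 + 140 = 320
  van 7: 70 = 70
No arrangement into 6 vans stays within capacity, so 7 is optimal.

7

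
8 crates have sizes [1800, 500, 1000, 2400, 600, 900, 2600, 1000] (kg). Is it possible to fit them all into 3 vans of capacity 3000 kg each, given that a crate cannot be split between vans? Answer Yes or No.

No

Total = 10800 kg; ⌈10800/3000⌉ = 4.
At least 4 vans are required, but only 3 are allowed.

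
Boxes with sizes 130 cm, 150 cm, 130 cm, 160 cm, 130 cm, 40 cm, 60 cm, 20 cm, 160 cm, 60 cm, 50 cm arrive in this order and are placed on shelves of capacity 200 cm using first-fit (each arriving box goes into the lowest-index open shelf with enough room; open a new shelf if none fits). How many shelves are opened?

6

  130 → shelf 1 (new)  [load 130/200]
  150 → shelf 2 (new)  [load 150/200]
  130 → shelf 3 (new)  [load 130/200]
  160 → shelf 4 (new)  [load 160/200]
  130 → shelf 5 (new)  [load 130/200]
  40 → shelf 1  [load 170/200]
  60 → shelf 3  [load 190/200]
  20 → shelf 1  [load 190/200]
  160 → shelf 6 (new)  [load 160/200]
  60 → shelf 5  [load 190/200]
  50 → shelf 2  [load 200/200]
6 shelves opened.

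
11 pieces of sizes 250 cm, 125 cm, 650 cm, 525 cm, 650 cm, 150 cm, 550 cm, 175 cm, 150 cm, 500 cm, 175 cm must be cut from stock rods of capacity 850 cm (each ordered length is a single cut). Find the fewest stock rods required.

Total = 650 + 650 + 550 + 525 + 500 + 250 + 175 + 175 + 150 + 150 + 125 = 3900 cm.
Lower bound: ⌈3900/850⌉ = 5 stock rods.
A packing using 5 stock rods:
  stock rod 1: 650 + 175 = 825
  stock rod 2: 650 + 175 = 825
  stock rod 3: 550 + 250 = 800
  stock rod 4: 525 + 150 + 150 = 825
  stock rod 5: 500 + 125 = 625
This matches the lower bound, so 5 is optimal.

5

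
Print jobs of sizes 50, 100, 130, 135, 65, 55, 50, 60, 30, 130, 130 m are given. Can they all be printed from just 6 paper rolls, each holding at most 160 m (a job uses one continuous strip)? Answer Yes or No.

No

Total = 935 m; ⌈935/160⌉ = 6.
The bound of 6 does not rule out 6, but exhaustive search shows no assignment into 6 paper rolls of capacity 160 m exists — the minimum is 7.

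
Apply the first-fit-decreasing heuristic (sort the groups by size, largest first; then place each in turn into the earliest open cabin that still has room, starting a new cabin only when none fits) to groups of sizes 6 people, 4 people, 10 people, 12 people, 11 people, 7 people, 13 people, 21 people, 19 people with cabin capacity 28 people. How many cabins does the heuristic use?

Sorted descending: 21, 19, 13, 12, 11, 10, 7, 6, 4.
  21 → cabin 1 (new)  [load 21/28]
  19 → cabin 2 (new)  [load 19/28]
  13 → cabin 3 (new)  [load 13/28]
  12 → cabin 3  [load 25/28]
  11 → cabin 4 (new)  [load 11/28]
  10 → cabin 4  [load 21/28]
  7 → cabin 1  [load 28/28]
  6 → cabin 2  [load 25/28]
  4 → cabin 4  [load 25/28]
4 cabins opened.

4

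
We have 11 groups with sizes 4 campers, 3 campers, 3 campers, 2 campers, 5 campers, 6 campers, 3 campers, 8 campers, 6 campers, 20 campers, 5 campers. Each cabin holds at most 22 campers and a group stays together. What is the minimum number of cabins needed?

Total = 20 + 8 + 6 + 6 + 5 + 5 + 4 + 3 + 3 + 3 + 2 = 65 campers.
Lower bound: ⌈65/22⌉ = 3 cabins.
A packing using 3 cabins:
  cabin 1: 20 + 2 = 22
  cabin 2: 8 + 6 + 5 + 3 = 22
  cabin 3: 6 + 5 + 4 + 3 + 3 = 21
This matches the lower bound, so 3 is optimal.

3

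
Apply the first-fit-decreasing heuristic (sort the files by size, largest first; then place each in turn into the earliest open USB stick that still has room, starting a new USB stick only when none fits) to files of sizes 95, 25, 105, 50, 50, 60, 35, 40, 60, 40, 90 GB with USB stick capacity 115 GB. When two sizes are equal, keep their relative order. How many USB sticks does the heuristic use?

6

Sorted descending: 105, 95, 90, 60, 60, 50, 50, 40, 40, 35, 25.
  105 → USB stick 1 (new)  [load 105/115]
  95 → USB stick 2 (new)  [load 95/115]
  90 → USB stick 3 (new)  [load 90/115]
  60 → USB stick 4 (new)  [load 60/115]
  60 → USB stick 5 (new)  [load 60/115]
  50 → USB stick 4  [load 110/115]
  50 → USB stick 5  [load 110/115]
  40 → USB stick 6 (new)  [load 40/115]
  40 → USB stick 6  [load 80/115]
  35 → USB stick 6  [load 115/115]
  25 → USB stick 3  [load 115/115]
6 USB sticks opened.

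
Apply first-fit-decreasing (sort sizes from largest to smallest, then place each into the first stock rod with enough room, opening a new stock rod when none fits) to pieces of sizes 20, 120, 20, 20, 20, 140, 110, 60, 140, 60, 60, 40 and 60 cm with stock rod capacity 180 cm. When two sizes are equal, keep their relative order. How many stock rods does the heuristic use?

Sorted descending: 140, 140, 120, 110, 60, 60, 60, 60, 40, 20, 20, 20, 20.
  140 → stock rod 1 (new)  [load 140/180]
  140 → stock rod 2 (new)  [load 140/180]
  120 → stock rod 3 (new)  [load 120/180]
  110 → stock rod 4 (new)  [load 110/180]
  60 → stock rod 3  [load 180/180]
  60 → stock rod 4  [load 170/180]
  60 → stock rod 5 (new)  [load 60/180]
  60 → stock rod 5  [load 120/180]
  40 → stock rod 1  [load 180/180]
  20 → stock rod 2  [load 160/180]
  20 → stock rod 2  [load 180/180]
  20 → stock rod 5  [load 140/180]
  20 → stock rod 5  [load 160/180]
5 stock rods opened.

5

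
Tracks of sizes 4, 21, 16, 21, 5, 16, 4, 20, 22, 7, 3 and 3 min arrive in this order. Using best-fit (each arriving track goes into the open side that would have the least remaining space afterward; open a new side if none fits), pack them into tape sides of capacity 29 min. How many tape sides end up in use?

6

  4 → side 1 (new)  [load 4/29]
  21 → side 1  [load 25/29]
  16 → side 2 (new)  [load 16/29]
  21 → side 3 (new)  [load 21/29]
  5 → side 3  [load 26/29]
  16 → side 4 (new)  [load 16/29]
  4 → side 1  [load 29/29]
  20 → side 5 (new)  [load 20/29]
  22 → side 6 (new)  [load 22/29]
  7 → side 6  [load 29/29]
  3 → side 3  [load 29/29]
  3 → side 5  [load 23/29]
6 tape sides opened.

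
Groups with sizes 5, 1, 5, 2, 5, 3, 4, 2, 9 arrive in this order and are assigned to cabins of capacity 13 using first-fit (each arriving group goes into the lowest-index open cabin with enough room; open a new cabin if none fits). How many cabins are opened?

  5 → cabin 1 (new)  [load 5/13]
  1 → cabin 1  [load 6/13]
  5 → cabin 1  [load 11/13]
  2 → cabin 1  [load 13/13]
  5 → cabin 2 (new)  [load 5/13]
  3 → cabin 2  [load 8/13]
  4 → cabin 2  [load 12/13]
  2 → cabin 3 (new)  [load 2/13]
  9 → cabin 3  [load 11/13]
3 cabins opened.

3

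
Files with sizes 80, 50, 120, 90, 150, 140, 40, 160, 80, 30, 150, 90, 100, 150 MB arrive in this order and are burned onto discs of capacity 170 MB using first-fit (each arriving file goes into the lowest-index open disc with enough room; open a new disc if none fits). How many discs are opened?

10

  80 → disc 1 (new)  [load 80/170]
  50 → disc 1  [load 130/170]
  120 → disc 2 (new)  [load 120/170]
  90 → disc 3 (new)  [load 90/170]
  150 → disc 4 (new)  [load 150/170]
  140 → disc 5 (new)  [load 140/170]
  40 → disc 1  [load 170/170]
  160 → disc 6 (new)  [load 160/170]
  80 → disc 3  [load 170/170]
  30 → disc 2  [load 150/170]
  150 → disc 7 (new)  [load 150/170]
  90 → disc 8 (new)  [load 90/170]
  100 → disc 9 (new)  [load 100/170]
  150 → disc 10 (new)  [load 150/170]
10 discs opened.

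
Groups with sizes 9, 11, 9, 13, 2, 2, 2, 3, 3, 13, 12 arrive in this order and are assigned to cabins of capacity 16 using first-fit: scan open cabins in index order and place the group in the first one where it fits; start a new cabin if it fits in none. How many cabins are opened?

  9 → cabin 1 (new)  [load 9/16]
  11 → cabin 2 (new)  [load 11/16]
  9 → cabin 3 (new)  [load 9/16]
  13 → cabin 4 (new)  [load 13/16]
  2 → cabin 1  [load 11/16]
  2 → cabin 1  [load 13/16]
  2 → cabin 1  [load 15/16]
  3 → cabin 2  [load 14/16]
  3 → cabin 3  [load 12/16]
  13 → cabin 5 (new)  [load 13/16]
  12 → cabin 6 (new)  [load 12/16]
6 cabins opened.

6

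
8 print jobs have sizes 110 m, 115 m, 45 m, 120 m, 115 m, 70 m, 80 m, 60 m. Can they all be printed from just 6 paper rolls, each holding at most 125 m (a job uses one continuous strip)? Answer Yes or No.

Total = 715 m; ⌈715/125⌉ = 6.
The bound of 6 does not rule out 6, but exhaustive search shows no assignment into 6 paper rolls of capacity 125 m exists — the minimum is 7.

No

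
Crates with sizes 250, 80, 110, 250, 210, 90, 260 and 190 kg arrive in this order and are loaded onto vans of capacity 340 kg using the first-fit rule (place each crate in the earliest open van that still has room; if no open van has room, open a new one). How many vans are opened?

  250 → van 1 (new)  [load 250/340]
  80 → van 1  [load 330/340]
  110 → van 2 (new)  [load 110/340]
  250 → van 3 (new)  [load 250/340]
  210 → van 2  [load 320/340]
  90 → van 3  [load 340/340]
  260 → van 4 (new)  [load 260/340]
  190 → van 5 (new)  [load 190/340]
5 vans opened.

5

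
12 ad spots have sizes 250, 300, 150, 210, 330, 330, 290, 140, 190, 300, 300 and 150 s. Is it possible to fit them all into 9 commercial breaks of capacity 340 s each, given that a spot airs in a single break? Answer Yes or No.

No

Total = 2940 s; ⌈2940/340⌉ = 9.
The bound of 9 does not rule out 9, but exhaustive search shows no assignment into 9 commercial breaks of capacity 340 s exists — the minimum is 10.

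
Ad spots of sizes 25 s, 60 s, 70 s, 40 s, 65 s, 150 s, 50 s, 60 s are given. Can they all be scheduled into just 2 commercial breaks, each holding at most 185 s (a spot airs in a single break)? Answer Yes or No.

No

Total = 520 s; ⌈520/185⌉ = 3.
At least 3 commercial breaks are required, but only 2 are allowed.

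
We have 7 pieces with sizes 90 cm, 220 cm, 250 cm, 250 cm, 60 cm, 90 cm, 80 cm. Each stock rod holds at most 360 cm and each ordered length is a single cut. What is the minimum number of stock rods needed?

3

Total = 250 + 250 + 220 + 90 + 90 + 80 + 60 = 1040 cm.
Lower bound: ⌈1040/360⌉ = 3 stock rods.
A packing using 3 stock rods:
  stock rod 1: 250 + 90 = 340
  stock rod 2: 250 + 90 = 340
  stock rod 3: 220 + 80 + 60 = 360
This matches the lower bound, so 3 is optimal.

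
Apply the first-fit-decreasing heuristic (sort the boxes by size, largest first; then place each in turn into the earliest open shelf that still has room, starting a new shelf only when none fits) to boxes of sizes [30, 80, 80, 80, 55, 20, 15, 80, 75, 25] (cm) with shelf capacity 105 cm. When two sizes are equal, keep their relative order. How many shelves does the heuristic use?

Sorted descending: 80, 80, 80, 80, 75, 55, 30, 25, 20, 15.
  80 → shelf 1 (new)  [load 80/105]
  80 → shelf 2 (new)  [load 80/105]
  80 → shelf 3 (new)  [load 80/105]
  80 → shelf 4 (new)  [load 80/105]
  75 → shelf 5 (new)  [load 75/105]
  55 → shelf 6 (new)  [load 55/105]
  30 → shelf 5  [load 105/105]
  25 → shelf 1  [load 105/105]
  20 → shelf 2  [load 100/105]
  15 → shelf 3  [load 95/105]
6 shelves opened.

6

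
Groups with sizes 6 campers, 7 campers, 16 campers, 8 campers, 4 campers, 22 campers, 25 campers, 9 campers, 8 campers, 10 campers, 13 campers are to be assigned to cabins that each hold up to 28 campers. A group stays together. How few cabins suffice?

5

Total = 25 + 22 + 16 + 13 + 10 + 9 + 8 + 8 + 7 + 6 + 4 = 128 campers.
Lower bound: ⌈128/28⌉ = 5 cabins.
A packing using 5 cabins:
  cabin 1: 25 = 25
  cabin 2: 22 + 6 = 28
  cabin 3: 16 + 10 = 26
  cabin 4: 13 + 9 + 4 = 26
  cabin 5: 8 + 8 + 7 = 23
This matches the lower bound, so 5 is optimal.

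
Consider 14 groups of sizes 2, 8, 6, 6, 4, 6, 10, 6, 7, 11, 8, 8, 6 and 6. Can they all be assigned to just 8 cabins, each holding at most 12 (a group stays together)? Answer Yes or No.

Total = 94; ⌈94/12⌉ = 8.
The bound of 8 does not rule out 8, but exhaustive search shows no assignment into 8 cabins of capacity 12 exists — the minimum is 9.

No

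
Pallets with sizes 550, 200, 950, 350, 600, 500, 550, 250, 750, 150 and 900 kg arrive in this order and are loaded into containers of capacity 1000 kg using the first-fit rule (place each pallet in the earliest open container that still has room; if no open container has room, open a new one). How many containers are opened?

  550 → container 1 (new)  [load 550/1000]
  200 → container 1  [load 750/1000]
  950 → container 2 (new)  [load 950/1000]
  350 → container 3 (new)  [load 350/1000]
  600 → container 3  [load 950/1000]
  500 → container 4 (new)  [load 500/1000]
  550 → container 5 (new)  [load 550/1000]
  250 → container 1  [load 1000/1000]
  750 → container 6 (new)  [load 750/1000]
  150 → container 4  [load 650/1000]
  900 → container 7 (new)  [load 900/1000]
7 containers opened.

7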